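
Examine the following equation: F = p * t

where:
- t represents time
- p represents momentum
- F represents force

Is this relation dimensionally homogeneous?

No

t (time) has dimensions [T].
p (momentum) has dimensions [L M T^-1].
F (force) has dimensions [L M T^-2].

Left side: [L M T^-2]
Right side: [L M]

The two sides have different dimensions, so the equation is NOT dimensionally consistent.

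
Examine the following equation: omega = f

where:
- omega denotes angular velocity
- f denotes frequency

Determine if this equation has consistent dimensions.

Yes

omega (angular velocity) has dimensions [T^-1].
f (frequency) has dimensions [T^-1].

Left side: [T^-1]
Right side: [T^-1]

Both sides have the same dimensions, so the equation is dimensionally consistent.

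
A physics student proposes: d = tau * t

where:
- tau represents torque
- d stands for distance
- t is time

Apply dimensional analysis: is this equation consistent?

No

tau (torque) has dimensions [L^2 M T^-2].
d (distance) has dimensions [L].
t (time) has dimensions [T].

Left side: [L]
Right side: [L^2 M T^-1]

The two sides have different dimensions, so the equation is NOT dimensionally consistent.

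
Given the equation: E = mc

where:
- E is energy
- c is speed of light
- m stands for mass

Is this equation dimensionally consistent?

No

E (energy) has dimensions [L^2 M T^-2].
c (speed of light) has dimensions [L T^-1].
m (mass) has dimensions [M].

Left side: [L^2 M T^-2]
Right side: [L M T^-1]

The two sides have different dimensions, so the equation is NOT dimensionally consistent.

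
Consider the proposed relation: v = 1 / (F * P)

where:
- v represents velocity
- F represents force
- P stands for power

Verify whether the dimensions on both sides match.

No

v (velocity) has dimensions [L T^-1].
F (force) has dimensions [L M T^-2].
P (power) has dimensions [L^2 M T^-3].

Left side: [L T^-1]
Right side: [L^-3 M^-2 T^5]

The two sides have different dimensions, so the equation is NOT dimensionally consistent.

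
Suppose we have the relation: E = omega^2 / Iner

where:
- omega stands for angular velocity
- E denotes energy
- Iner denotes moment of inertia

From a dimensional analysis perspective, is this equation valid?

No

omega (angular velocity) has dimensions [T^-1].
E (energy) has dimensions [L^2 M T^-2].
Iner (moment of inertia) has dimensions [L^2 M].

Left side: [L^2 M T^-2]
Right side: [L^-2 M^-1 T^-2]

The two sides have different dimensions, so the equation is NOT dimensionally consistent.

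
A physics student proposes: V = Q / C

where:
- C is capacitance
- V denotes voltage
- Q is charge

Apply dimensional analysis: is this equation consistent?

Yes

C (capacitance) has dimensions [I^2 L^-2 M^-1 T^4].
V (voltage) has dimensions [I^-1 L^2 M T^-3].
Q (charge) has dimensions [I T].

Left side: [I^-1 L^2 M T^-3]
Right side: [I^-1 L^2 M T^-3]

Both sides have the same dimensions, so the equation is dimensionally consistent.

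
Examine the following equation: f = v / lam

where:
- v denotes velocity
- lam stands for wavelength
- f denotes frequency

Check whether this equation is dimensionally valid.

Yes

v (velocity) has dimensions [L T^-1].
lam (wavelength) has dimensions [L].
f (frequency) has dimensions [T^-1].

Left side: [T^-1]
Right side: [T^-1]

Both sides have the same dimensions, so the equation is dimensionally consistent.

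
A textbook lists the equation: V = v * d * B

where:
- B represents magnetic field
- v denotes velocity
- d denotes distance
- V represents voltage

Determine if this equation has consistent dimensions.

Yes

B (magnetic field) has dimensions [I^-1 M T^-2].
v (velocity) has dimensions [L T^-1].
d (distance) has dimensions [L].
V (voltage) has dimensions [I^-1 L^2 M T^-3].

Left side: [I^-1 L^2 M T^-3]
Right side: [I^-1 L^2 M T^-3]

Both sides have the same dimensions, so the equation is dimensionally consistent.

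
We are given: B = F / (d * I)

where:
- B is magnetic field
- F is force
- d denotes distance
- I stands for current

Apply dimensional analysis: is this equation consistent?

Yes

B (magnetic field) has dimensions [I^-1 M T^-2].
F (force) has dimensions [L M T^-2].
d (distance) has dimensions [L].
I (current) has dimensions [I].

Left side: [I^-1 M T^-2]
Right side: [I^-1 M T^-2]

Both sides have the same dimensions, so the equation is dimensionally consistent.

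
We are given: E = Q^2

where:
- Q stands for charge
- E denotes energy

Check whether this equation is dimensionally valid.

No

Q (charge) has dimensions [I T].
E (energy) has dimensions [L^2 M T^-2].

Left side: [L^2 M T^-2]
Right side: [I^2 T^2]

The two sides have different dimensions, so the equation is NOT dimensionally consistent.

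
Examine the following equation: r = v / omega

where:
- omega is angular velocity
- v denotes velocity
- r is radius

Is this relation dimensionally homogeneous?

Yes

omega (angular velocity) has dimensions [T^-1].
v (velocity) has dimensions [L T^-1].
r (radius) has dimensions [L].

Left side: [L]
Right side: [L]

Both sides have the same dimensions, so the equation is dimensionally consistent.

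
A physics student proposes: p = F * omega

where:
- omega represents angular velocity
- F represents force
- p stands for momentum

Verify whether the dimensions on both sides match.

No

omega (angular velocity) has dimensions [T^-1].
F (force) has dimensions [L M T^-2].
p (momentum) has dimensions [L M T^-1].

Left side: [L M T^-1]
Right side: [L M T^-3]

The two sides have different dimensions, so the equation is NOT dimensionally consistent.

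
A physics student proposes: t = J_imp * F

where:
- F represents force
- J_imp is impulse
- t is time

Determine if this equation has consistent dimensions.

No

F (force) has dimensions [L M T^-2].
J_imp (impulse) has dimensions [L M T^-1].
t (time) has dimensions [T].

Left side: [T]
Right side: [L^2 M^2 T^-3]

The two sides have different dimensions, so the equation is NOT dimensionally consistent.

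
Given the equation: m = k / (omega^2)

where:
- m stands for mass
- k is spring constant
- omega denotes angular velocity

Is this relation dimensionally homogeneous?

Yes

m (mass) has dimensions [M].
k (spring constant) has dimensions [M T^-2].
omega (angular velocity) has dimensions [T^-1].

Left side: [M]
Right side: [M]

Both sides have the same dimensions, so the equation is dimensionally consistent.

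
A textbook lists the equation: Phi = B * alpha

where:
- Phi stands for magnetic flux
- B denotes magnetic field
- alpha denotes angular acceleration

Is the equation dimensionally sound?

No

Phi (magnetic flux) has dimensions [I^-1 L^2 M T^-2].
B (magnetic field) has dimensions [I^-1 M T^-2].
alpha (angular acceleration) has dimensions [T^-2].

Left side: [I^-1 L^2 M T^-2]
Right side: [I^-1 M T^-4]

The two sides have different dimensions, so the equation is NOT dimensionally consistent.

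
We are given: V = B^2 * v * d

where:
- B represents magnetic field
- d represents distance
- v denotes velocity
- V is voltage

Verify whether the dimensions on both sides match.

No

B (magnetic field) has dimensions [I^-1 M T^-2].
d (distance) has dimensions [L].
v (velocity) has dimensions [L T^-1].
V (voltage) has dimensions [I^-1 L^2 M T^-3].

Left side: [I^-1 L^2 M T^-3]
Right side: [I^-2 L^2 M^2 T^-5]

The two sides have different dimensions, so the equation is NOT dimensionally consistent.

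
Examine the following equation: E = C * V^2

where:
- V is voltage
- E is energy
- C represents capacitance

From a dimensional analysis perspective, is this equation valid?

Yes

V (voltage) has dimensions [I^-1 L^2 M T^-3].
E (energy) has dimensions [L^2 M T^-2].
C (capacitance) has dimensions [I^2 L^-2 M^-1 T^4].

Left side: [L^2 M T^-2]
Right side: [L^2 M T^-2]

Both sides have the same dimensions, so the equation is dimensionally consistent.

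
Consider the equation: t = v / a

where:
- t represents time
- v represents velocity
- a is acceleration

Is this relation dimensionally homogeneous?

Yes

t (time) has dimensions [T].
v (velocity) has dimensions [L T^-1].
a (acceleration) has dimensions [L T^-2].

Left side: [T]
Right side: [T]

Both sides have the same dimensions, so the equation is dimensionally consistent.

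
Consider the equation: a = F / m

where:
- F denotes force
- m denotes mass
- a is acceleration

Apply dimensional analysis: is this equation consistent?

Yes

F (force) has dimensions [L M T^-2].
m (mass) has dimensions [M].
a (acceleration) has dimensions [L T^-2].

Left side: [L T^-2]
Right side: [L T^-2]

Both sides have the same dimensions, so the equation is dimensionally consistent.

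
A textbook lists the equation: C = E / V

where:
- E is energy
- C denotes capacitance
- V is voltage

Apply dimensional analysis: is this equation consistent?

No

E (energy) has dimensions [L^2 M T^-2].
C (capacitance) has dimensions [I^2 L^-2 M^-1 T^4].
V (voltage) has dimensions [I^-1 L^2 M T^-3].

Left side: [I^2 L^-2 M^-1 T^4]
Right side: [I T]

The two sides have different dimensions, so the equation is NOT dimensionally consistent.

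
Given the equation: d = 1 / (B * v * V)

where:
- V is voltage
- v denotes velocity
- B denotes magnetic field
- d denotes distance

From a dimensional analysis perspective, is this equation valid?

No

V (voltage) has dimensions [I^-1 L^2 M T^-3].
v (velocity) has dimensions [L T^-1].
B (magnetic field) has dimensions [I^-1 M T^-2].
d (distance) has dimensions [L].

Left side: [L]
Right side: [I^2 L^-3 M^-2 T^6]

The two sides have different dimensions, so the equation is NOT dimensionally consistent.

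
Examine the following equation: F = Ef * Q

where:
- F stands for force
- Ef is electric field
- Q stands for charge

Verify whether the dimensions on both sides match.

Yes

F (force) has dimensions [L M T^-2].
Ef (electric field) has dimensions [I^-1 L M T^-3].
Q (charge) has dimensions [I T].

Left side: [L M T^-2]
Right side: [L M T^-2]

Both sides have the same dimensions, so the equation is dimensionally consistent.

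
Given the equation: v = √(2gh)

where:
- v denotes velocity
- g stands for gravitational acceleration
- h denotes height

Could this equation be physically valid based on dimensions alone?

Yes

v (velocity) has dimensions [L T^-1].
g (gravitational acceleration) has dimensions [L T^-2].
h (height) has dimensions [L].

Left side: [L T^-1]
Right side: [L T^-1]

Both sides have the same dimensions, so the equation is dimensionally consistent.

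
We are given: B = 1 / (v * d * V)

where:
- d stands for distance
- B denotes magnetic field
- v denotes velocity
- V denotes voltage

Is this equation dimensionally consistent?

No

d (distance) has dimensions [L].
B (magnetic field) has dimensions [I^-1 M T^-2].
v (velocity) has dimensions [L T^-1].
V (voltage) has dimensions [I^-1 L^2 M T^-3].

Left side: [I^-1 M T^-2]
Right side: [I L^-4 M^-1 T^4]

The two sides have different dimensions, so the equation is NOT dimensionally consistent.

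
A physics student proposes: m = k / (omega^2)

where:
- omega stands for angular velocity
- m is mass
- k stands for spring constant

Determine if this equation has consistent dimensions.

Yes

omega (angular velocity) has dimensions [T^-1].
m (mass) has dimensions [M].
k (spring constant) has dimensions [M T^-2].

Left side: [M]
Right side: [M]

Both sides have the same dimensions, so the equation is dimensionally consistent.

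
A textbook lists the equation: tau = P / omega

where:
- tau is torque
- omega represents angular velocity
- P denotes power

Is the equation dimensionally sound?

Yes

tau (torque) has dimensions [L^2 M T^-2].
omega (angular velocity) has dimensions [T^-1].
P (power) has dimensions [L^2 M T^-3].

Left side: [L^2 M T^-2]
Right side: [L^2 M T^-2]

Both sides have the same dimensions, so the equation is dimensionally consistent.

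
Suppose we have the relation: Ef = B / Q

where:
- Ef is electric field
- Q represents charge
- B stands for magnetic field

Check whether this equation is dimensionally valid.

No

Ef (electric field) has dimensions [I^-1 L M T^-3].
Q (charge) has dimensions [I T].
B (magnetic field) has dimensions [I^-1 M T^-2].

Left side: [I^-1 L M T^-3]
Right side: [I^-2 M T^-3]

The two sides have different dimensions, so the equation is NOT dimensionally consistent.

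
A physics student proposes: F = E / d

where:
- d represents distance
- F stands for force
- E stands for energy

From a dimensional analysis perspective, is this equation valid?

Yes

d (distance) has dimensions [L].
F (force) has dimensions [L M T^-2].
E (energy) has dimensions [L^2 M T^-2].

Left side: [L M T^-2]
Right side: [L M T^-2]

Both sides have the same dimensions, so the equation is dimensionally consistent.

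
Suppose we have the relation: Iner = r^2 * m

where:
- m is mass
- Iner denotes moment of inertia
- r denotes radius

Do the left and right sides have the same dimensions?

Yes

m (mass) has dimensions [M].
Iner (moment of inertia) has dimensions [L^2 M].
r (radius) has dimensions [L].

Left side: [L^2 M]
Right side: [L^2 M]

Both sides have the same dimensions, so the equation is dimensionally consistent.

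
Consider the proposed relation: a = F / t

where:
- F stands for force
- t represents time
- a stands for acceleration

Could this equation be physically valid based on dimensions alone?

No

F (force) has dimensions [L M T^-2].
t (time) has dimensions [T].
a (acceleration) has dimensions [L T^-2].

Left side: [L T^-2]
Right side: [L M T^-3]

The two sides have different dimensions, so the equation is NOT dimensionally consistent.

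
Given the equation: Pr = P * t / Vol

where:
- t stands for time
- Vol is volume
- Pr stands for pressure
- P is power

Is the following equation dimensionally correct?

Yes

t (time) has dimensions [T].
Vol (volume) has dimensions [L^3].
Pr (pressure) has dimensions [L^-1 M T^-2].
P (power) has dimensions [L^2 M T^-3].

Left side: [L^-1 M T^-2]
Right side: [L^-1 M T^-2]

Both sides have the same dimensions, so the equation is dimensionally consistent.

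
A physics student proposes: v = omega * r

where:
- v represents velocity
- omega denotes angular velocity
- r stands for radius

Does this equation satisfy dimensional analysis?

Yes

v (velocity) has dimensions [L T^-1].
omega (angular velocity) has dimensions [T^-1].
r (radius) has dimensions [L].

Left side: [L T^-1]
Right side: [L T^-1]

Both sides have the same dimensions, so the equation is dimensionally consistent.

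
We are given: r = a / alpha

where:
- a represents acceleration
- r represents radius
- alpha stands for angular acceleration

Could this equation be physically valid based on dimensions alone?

Yes

a (acceleration) has dimensions [L T^-2].
r (radius) has dimensions [L].
alpha (angular acceleration) has dimensions [T^-2].

Left side: [L]
Right side: [L]

Both sides have the same dimensions, so the equation is dimensionally consistent.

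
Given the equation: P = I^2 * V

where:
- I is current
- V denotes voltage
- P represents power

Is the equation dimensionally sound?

No

I (current) has dimensions [I].
V (voltage) has dimensions [I^-1 L^2 M T^-3].
P (power) has dimensions [L^2 M T^-3].

Left side: [L^2 M T^-3]
Right side: [I L^2 M T^-3]

The two sides have different dimensions, so the equation is NOT dimensionally consistent.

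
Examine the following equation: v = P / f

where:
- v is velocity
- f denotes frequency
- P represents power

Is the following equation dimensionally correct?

No

v (velocity) has dimensions [L T^-1].
f (frequency) has dimensions [T^-1].
P (power) has dimensions [L^2 M T^-3].

Left side: [L T^-1]
Right side: [L^2 M T^-2]

The two sides have different dimensions, so the equation is NOT dimensionally consistent.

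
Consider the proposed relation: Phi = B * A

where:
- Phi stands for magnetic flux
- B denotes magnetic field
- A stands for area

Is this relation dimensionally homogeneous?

Yes

Phi (magnetic flux) has dimensions [I^-1 L^2 M T^-2].
B (magnetic field) has dimensions [I^-1 M T^-2].
A (area) has dimensions [L^2].

Left side: [I^-1 L^2 M T^-2]
Right side: [I^-1 L^2 M T^-2]

Both sides have the same dimensions, so the equation is dimensionally consistent.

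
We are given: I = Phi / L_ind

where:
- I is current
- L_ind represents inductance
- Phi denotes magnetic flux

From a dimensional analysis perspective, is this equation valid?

Yes

I (current) has dimensions [I].
L_ind (inductance) has dimensions [I^-2 L^2 M T^-2].
Phi (magnetic flux) has dimensions [I^-1 L^2 M T^-2].

Left side: [I]
Right side: [I]

Both sides have the same dimensions, so the equation is dimensionally consistent.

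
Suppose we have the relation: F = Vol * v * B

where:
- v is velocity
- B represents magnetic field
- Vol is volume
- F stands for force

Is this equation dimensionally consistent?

No

v (velocity) has dimensions [L T^-1].
B (magnetic field) has dimensions [I^-1 M T^-2].
Vol (volume) has dimensions [L^3].
F (force) has dimensions [L M T^-2].

Left side: [L M T^-2]
Right side: [I^-1 L^4 M T^-3]

The two sides have different dimensions, so the equation is NOT dimensionally consistent.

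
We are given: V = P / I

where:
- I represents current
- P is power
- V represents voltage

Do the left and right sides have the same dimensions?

Yes

I (current) has dimensions [I].
P (power) has dimensions [L^2 M T^-3].
V (voltage) has dimensions [I^-1 L^2 M T^-3].

Left side: [I^-1 L^2 M T^-3]
Right side: [I^-1 L^2 M T^-3]

Both sides have the same dimensions, so the equation is dimensionally consistent.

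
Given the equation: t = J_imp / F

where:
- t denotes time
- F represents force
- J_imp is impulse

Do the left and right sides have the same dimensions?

Yes

t (time) has dimensions [T].
F (force) has dimensions [L M T^-2].
J_imp (impulse) has dimensions [L M T^-1].

Left side: [T]
Right side: [T]

Both sides have the same dimensions, so the equation is dimensionally consistent.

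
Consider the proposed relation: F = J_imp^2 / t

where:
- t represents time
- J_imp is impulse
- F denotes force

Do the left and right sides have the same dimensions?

No

t (time) has dimensions [T].
J_imp (impulse) has dimensions [L M T^-1].
F (force) has dimensions [L M T^-2].

Left side: [L M T^-2]
Right side: [L^2 M^2 T^-3]

The two sides have different dimensions, so the equation is NOT dimensionally consistent.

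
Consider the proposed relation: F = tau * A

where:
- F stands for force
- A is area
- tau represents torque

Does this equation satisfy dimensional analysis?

No

F (force) has dimensions [L M T^-2].
A (area) has dimensions [L^2].
tau (torque) has dimensions [L^2 M T^-2].

Left side: [L M T^-2]
Right side: [L^4 M T^-2]

The two sides have different dimensions, so the equation is NOT dimensionally consistent.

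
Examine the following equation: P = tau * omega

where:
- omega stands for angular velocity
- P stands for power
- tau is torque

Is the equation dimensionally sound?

Yes

omega (angular velocity) has dimensions [T^-1].
P (power) has dimensions [L^2 M T^-3].
tau (torque) has dimensions [L^2 M T^-2].

Left side: [L^2 M T^-3]
Right side: [L^2 M T^-3]

Both sides have the same dimensions, so the equation is dimensionally consistent.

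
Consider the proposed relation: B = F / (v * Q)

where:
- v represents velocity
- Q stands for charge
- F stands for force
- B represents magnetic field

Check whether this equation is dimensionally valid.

Yes

v (velocity) has dimensions [L T^-1].
Q (charge) has dimensions [I T].
F (force) has dimensions [L M T^-2].
B (magnetic field) has dimensions [I^-1 M T^-2].

Left side: [I^-1 M T^-2]
Right side: [I^-1 M T^-2]

Both sides have the same dimensions, so the equation is dimensionally consistent.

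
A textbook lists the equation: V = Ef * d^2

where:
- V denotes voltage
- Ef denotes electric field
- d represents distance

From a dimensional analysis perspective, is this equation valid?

No

V (voltage) has dimensions [I^-1 L^2 M T^-3].
Ef (electric field) has dimensions [I^-1 L M T^-3].
d (distance) has dimensions [L].

Left side: [I^-1 L^2 M T^-3]
Right side: [I^-1 L^3 M T^-3]

The two sides have different dimensions, so the equation is NOT dimensionally consistent.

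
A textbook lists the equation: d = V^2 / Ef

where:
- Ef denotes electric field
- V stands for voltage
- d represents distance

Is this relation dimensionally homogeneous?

No

Ef (electric field) has dimensions [I^-1 L M T^-3].
V (voltage) has dimensions [I^-1 L^2 M T^-3].
d (distance) has dimensions [L].

Left side: [L]
Right side: [I^-1 L^3 M T^-3]

The two sides have different dimensions, so the equation is NOT dimensionally consistent.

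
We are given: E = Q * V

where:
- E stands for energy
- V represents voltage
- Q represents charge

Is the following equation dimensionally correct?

Yes

E (energy) has dimensions [L^2 M T^-2].
V (voltage) has dimensions [I^-1 L^2 M T^-3].
Q (charge) has dimensions [I T].

Left side: [L^2 M T^-2]
Right side: [L^2 M T^-2]

Both sides have the same dimensions, so the equation is dimensionally consistent.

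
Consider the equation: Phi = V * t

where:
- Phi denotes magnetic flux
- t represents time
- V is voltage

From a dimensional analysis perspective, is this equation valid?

Yes

Phi (magnetic flux) has dimensions [I^-1 L^2 M T^-2].
t (time) has dimensions [T].
V (voltage) has dimensions [I^-1 L^2 M T^-3].

Left side: [I^-1 L^2 M T^-2]
Right side: [I^-1 L^2 M T^-2]

Both sides have the same dimensions, so the equation is dimensionally consistent.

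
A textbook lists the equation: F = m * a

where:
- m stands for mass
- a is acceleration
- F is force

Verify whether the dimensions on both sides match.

Yes

m (mass) has dimensions [M].
a (acceleration) has dimensions [L T^-2].
F (force) has dimensions [L M T^-2].

Left side: [L M T^-2]
Right side: [L M T^-2]

Both sides have the same dimensions, so the equation is dimensionally consistent.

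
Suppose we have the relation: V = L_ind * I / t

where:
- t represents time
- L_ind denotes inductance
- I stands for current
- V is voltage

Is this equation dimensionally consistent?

Yes

t (time) has dimensions [T].
L_ind (inductance) has dimensions [I^-2 L^2 M T^-2].
I (current) has dimensions [I].
V (voltage) has dimensions [I^-1 L^2 M T^-3].

Left side: [I^-1 L^2 M T^-3]
Right side: [I^-1 L^2 M T^-3]

Both sides have the same dimensions, so the equation is dimensionally consistent.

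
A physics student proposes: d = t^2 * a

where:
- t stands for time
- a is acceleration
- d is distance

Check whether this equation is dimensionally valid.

Yes

t (time) has dimensions [T].
a (acceleration) has dimensions [L T^-2].
d (distance) has dimensions [L].

Left side: [L]
Right side: [L]

Both sides have the same dimensions, so the equation is dimensionally consistent.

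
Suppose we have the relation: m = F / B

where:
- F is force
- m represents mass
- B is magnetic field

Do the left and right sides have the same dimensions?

No

F (force) has dimensions [L M T^-2].
m (mass) has dimensions [M].
B (magnetic field) has dimensions [I^-1 M T^-2].

Left side: [M]
Right side: [I L]

The two sides have different dimensions, so the equation is NOT dimensionally consistent.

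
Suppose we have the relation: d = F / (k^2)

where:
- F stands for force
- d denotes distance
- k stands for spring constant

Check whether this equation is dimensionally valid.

No

F (force) has dimensions [L M T^-2].
d (distance) has dimensions [L].
k (spring constant) has dimensions [M T^-2].

Left side: [L]
Right side: [L M^-1 T^2]

The two sides have different dimensions, so the equation is NOT dimensionally consistent.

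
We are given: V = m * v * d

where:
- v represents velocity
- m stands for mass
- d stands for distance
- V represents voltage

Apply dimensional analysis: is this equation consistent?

No

v (velocity) has dimensions [L T^-1].
m (mass) has dimensions [M].
d (distance) has dimensions [L].
V (voltage) has dimensions [I^-1 L^2 M T^-3].

Left side: [I^-1 L^2 M T^-3]
Right side: [L^2 M T^-1]

The two sides have different dimensions, so the equation is NOT dimensionally consistent.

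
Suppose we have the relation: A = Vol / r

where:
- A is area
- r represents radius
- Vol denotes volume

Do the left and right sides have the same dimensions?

Yes

A (area) has dimensions [L^2].
r (radius) has dimensions [L].
Vol (volume) has dimensions [L^3].

Left side: [L^2]
Right side: [L^2]

Both sides have the same dimensions, so the equation is dimensionally consistent.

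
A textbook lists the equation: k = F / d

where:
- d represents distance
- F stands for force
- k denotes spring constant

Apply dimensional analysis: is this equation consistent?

Yes

d (distance) has dimensions [L].
F (force) has dimensions [L M T^-2].
k (spring constant) has dimensions [M T^-2].

Left side: [M T^-2]
Right side: [M T^-2]

Both sides have the same dimensions, so the equation is dimensionally consistent.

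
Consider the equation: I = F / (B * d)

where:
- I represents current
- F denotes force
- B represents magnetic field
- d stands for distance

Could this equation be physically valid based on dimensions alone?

Yes

I (current) has dimensions [I].
F (force) has dimensions [L M T^-2].
B (magnetic field) has dimensions [I^-1 M T^-2].
d (distance) has dimensions [L].

Left side: [I]
Right side: [I]

Both sides have the same dimensions, so the equation is dimensionally consistent.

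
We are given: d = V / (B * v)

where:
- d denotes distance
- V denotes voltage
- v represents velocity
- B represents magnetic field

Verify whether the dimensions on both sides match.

Yes

d (distance) has dimensions [L].
V (voltage) has dimensions [I^-1 L^2 M T^-3].
v (velocity) has dimensions [L T^-1].
B (magnetic field) has dimensions [I^-1 M T^-2].

Left side: [L]
Right side: [L]

Both sides have the same dimensions, so the equation is dimensionally consistent.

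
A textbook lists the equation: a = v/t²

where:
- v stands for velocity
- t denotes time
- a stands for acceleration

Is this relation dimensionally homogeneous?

No

v (velocity) has dimensions [L T^-1].
t (time) has dimensions [T].
a (acceleration) has dimensions [L T^-2].

Left side: [L T^-2]
Right side: [L T^-3]

The two sides have different dimensions, so the equation is NOT dimensionally consistent.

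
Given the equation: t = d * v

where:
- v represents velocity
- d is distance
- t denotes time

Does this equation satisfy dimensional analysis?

No

v (velocity) has dimensions [L T^-1].
d (distance) has dimensions [L].
t (time) has dimensions [T].

Left side: [T]
Right side: [L^2 T^-1]

The two sides have different dimensions, so the equation is NOT dimensionally consistent.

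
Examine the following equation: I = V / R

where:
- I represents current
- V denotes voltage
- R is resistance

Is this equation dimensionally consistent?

Yes

I (current) has dimensions [I].
V (voltage) has dimensions [I^-1 L^2 M T^-3].
R (resistance) has dimensions [I^-2 L^2 M T^-3].

Left side: [I]
Right side: [I]

Both sides have the same dimensions, so the equation is dimensionally consistent.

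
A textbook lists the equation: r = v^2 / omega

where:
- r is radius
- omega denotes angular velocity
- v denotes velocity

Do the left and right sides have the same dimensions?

No

r (radius) has dimensions [L].
omega (angular velocity) has dimensions [T^-1].
v (velocity) has dimensions [L T^-1].

Left side: [L]
Right side: [L^2 T^-1]

The two sides have different dimensions, so the equation is NOT dimensionally consistent.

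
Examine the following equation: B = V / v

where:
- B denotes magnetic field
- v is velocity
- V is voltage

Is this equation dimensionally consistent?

No

B (magnetic field) has dimensions [I^-1 M T^-2].
v (velocity) has dimensions [L T^-1].
V (voltage) has dimensions [I^-1 L^2 M T^-3].

Left side: [I^-1 M T^-2]
Right side: [I^-1 L M T^-2]

The two sides have different dimensions, so the equation is NOT dimensionally consistent.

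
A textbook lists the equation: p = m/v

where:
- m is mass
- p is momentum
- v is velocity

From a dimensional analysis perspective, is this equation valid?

No

m (mass) has dimensions [M].
p (momentum) has dimensions [L M T^-1].
v (velocity) has dimensions [L T^-1].

Left side: [L M T^-1]
Right side: [L^-1 M T]

The two sides have different dimensions, so the equation is NOT dimensionally consistent.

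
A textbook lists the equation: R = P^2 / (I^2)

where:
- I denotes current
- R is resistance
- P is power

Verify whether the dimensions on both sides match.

No

I (current) has dimensions [I].
R (resistance) has dimensions [I^-2 L^2 M T^-3].
P (power) has dimensions [L^2 M T^-3].

Left side: [I^-2 L^2 M T^-3]
Right side: [I^-2 L^4 M^2 T^-6]

The two sides have different dimensions, so the equation is NOT dimensionally consistent.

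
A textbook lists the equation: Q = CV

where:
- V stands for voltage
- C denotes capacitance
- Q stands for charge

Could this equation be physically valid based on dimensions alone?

Yes

V (voltage) has dimensions [I^-1 L^2 M T^-3].
C (capacitance) has dimensions [I^2 L^-2 M^-1 T^4].
Q (charge) has dimensions [I T].

Left side: [I T]
Right side: [I T]

Both sides have the same dimensions, so the equation is dimensionally consistent.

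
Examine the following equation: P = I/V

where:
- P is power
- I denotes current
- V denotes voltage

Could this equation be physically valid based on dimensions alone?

No

P (power) has dimensions [L^2 M T^-3].
I (current) has dimensions [I].
V (voltage) has dimensions [I^-1 L^2 M T^-3].

Left side: [L^2 M T^-3]
Right side: [I^2 L^-2 M^-1 T^3]

The two sides have different dimensions, so the equation is NOT dimensionally consistent.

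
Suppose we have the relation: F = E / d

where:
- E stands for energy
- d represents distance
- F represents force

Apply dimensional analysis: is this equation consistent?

Yes

E (energy) has dimensions [L^2 M T^-2].
d (distance) has dimensions [L].
F (force) has dimensions [L M T^-2].

Left side: [L M T^-2]
Right side: [L M T^-2]

Both sides have the same dimensions, so the equation is dimensionally consistent.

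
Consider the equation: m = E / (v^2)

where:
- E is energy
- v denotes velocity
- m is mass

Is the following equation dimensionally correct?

Yes

E (energy) has dimensions [L^2 M T^-2].
v (velocity) has dimensions [L T^-1].
m (mass) has dimensions [M].

Left side: [M]
Right side: [M]

Both sides have the same dimensions, so the equation is dimensionally consistent.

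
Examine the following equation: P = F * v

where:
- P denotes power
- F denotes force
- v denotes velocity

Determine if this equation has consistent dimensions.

Yes

P (power) has dimensions [L^2 M T^-3].
F (force) has dimensions [L M T^-2].
v (velocity) has dimensions [L T^-1].

Left side: [L^2 M T^-3]
Right side: [L^2 M T^-3]

Both sides have the same dimensions, so the equation is dimensionally consistent.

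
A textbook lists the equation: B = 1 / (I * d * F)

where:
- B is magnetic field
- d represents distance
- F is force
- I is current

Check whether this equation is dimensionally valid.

No

B (magnetic field) has dimensions [I^-1 M T^-2].
d (distance) has dimensions [L].
F (force) has dimensions [L M T^-2].
I (current) has dimensions [I].

Left side: [I^-1 M T^-2]
Right side: [I^-1 L^-2 M^-1 T^2]

The two sides have different dimensions, so the equation is NOT dimensionally consistent.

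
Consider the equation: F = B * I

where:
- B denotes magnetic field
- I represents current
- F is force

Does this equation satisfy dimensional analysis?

No

B (magnetic field) has dimensions [I^-1 M T^-2].
I (current) has dimensions [I].
F (force) has dimensions [L M T^-2].

Left side: [L M T^-2]
Right side: [M T^-2]

The two sides have different dimensions, so the equation is NOT dimensionally consistent.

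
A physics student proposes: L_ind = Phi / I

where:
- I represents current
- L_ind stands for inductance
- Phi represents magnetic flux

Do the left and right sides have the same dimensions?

Yes

I (current) has dimensions [I].
L_ind (inductance) has dimensions [I^-2 L^2 M T^-2].
Phi (magnetic flux) has dimensions [I^-1 L^2 M T^-2].

Left side: [I^-2 L^2 M T^-2]
Right side: [I^-2 L^2 M T^-2]

Both sides have the same dimensions, so the equation is dimensionally consistent.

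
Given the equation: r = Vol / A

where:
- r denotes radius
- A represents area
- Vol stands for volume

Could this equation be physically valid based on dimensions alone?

Yes

r (radius) has dimensions [L].
A (area) has dimensions [L^2].
Vol (volume) has dimensions [L^3].

Left side: [L]
Right side: [L]

Both sides have the same dimensions, so the equation is dimensionally consistent.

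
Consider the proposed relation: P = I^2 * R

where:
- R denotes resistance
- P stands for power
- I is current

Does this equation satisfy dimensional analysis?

Yes

R (resistance) has dimensions [I^-2 L^2 M T^-3].
P (power) has dimensions [L^2 M T^-3].
I (current) has dimensions [I].

Left side: [L^2 M T^-3]
Right side: [L^2 M T^-3]

Both sides have the same dimensions, so the equation is dimensionally consistent.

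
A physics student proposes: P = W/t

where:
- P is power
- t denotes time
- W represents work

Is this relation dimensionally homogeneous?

Yes

P (power) has dimensions [L^2 M T^-3].
t (time) has dimensions [T].
W (work) has dimensions [L^2 M T^-2].

Left side: [L^2 M T^-3]
Right side: [L^2 M T^-3]

Both sides have the same dimensions, so the equation is dimensionally consistent.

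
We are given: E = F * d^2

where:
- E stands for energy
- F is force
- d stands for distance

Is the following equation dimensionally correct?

No

E (energy) has dimensions [L^2 M T^-2].
F (force) has dimensions [L M T^-2].
d (distance) has dimensions [L].

Left side: [L^2 M T^-2]
Right side: [L^3 M T^-2]

The two sides have different dimensions, so the equation is NOT dimensionally consistent.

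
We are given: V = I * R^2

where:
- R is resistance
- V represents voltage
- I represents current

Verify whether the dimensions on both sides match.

No

R (resistance) has dimensions [I^-2 L^2 M T^-3].
V (voltage) has dimensions [I^-1 L^2 M T^-3].
I (current) has dimensions [I].

Left side: [I^-1 L^2 M T^-3]
Right side: [I^-3 L^4 M^2 T^-6]

The two sides have different dimensions, so the equation is NOT dimensionally consistent.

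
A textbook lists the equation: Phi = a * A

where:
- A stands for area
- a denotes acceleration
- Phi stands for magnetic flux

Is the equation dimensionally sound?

No

A (area) has dimensions [L^2].
a (acceleration) has dimensions [L T^-2].
Phi (magnetic flux) has dimensions [I^-1 L^2 M T^-2].

Left side: [I^-1 L^2 M T^-2]
Right side: [L^3 T^-2]

The two sides have different dimensions, so the equation is NOT dimensionally consistent.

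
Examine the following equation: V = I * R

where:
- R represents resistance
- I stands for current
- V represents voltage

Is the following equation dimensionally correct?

Yes

R (resistance) has dimensions [I^-2 L^2 M T^-3].
I (current) has dimensions [I].
V (voltage) has dimensions [I^-1 L^2 M T^-3].

Left side: [I^-1 L^2 M T^-3]
Right side: [I^-1 L^2 M T^-3]

Both sides have the same dimensions, so the equation is dimensionally consistent.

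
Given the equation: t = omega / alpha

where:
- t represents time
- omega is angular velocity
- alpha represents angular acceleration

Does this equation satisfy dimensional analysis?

Yes

t (time) has dimensions [T].
omega (angular velocity) has dimensions [T^-1].
alpha (angular acceleration) has dimensions [T^-2].

Left side: [T]
Right side: [T]

Both sides have the same dimensions, so the equation is dimensionally consistent.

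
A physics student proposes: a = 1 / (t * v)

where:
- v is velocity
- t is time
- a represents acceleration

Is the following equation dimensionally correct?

No

v (velocity) has dimensions [L T^-1].
t (time) has dimensions [T].
a (acceleration) has dimensions [L T^-2].

Left side: [L T^-2]
Right side: [L^-1]

The two sides have different dimensions, so the equation is NOT dimensionally consistent.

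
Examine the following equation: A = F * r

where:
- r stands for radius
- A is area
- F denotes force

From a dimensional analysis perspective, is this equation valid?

No

r (radius) has dimensions [L].
A (area) has dimensions [L^2].
F (force) has dimensions [L M T^-2].

Left side: [L^2]
Right side: [L^2 M T^-2]

The two sides have different dimensions, so the equation is NOT dimensionally consistent.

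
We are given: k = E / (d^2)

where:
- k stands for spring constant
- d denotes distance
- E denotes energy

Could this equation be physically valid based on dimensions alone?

Yes

k (spring constant) has dimensions [M T^-2].
d (distance) has dimensions [L].
E (energy) has dimensions [L^2 M T^-2].

Left side: [M T^-2]
Right side: [M T^-2]

Both sides have the same dimensions, so the equation is dimensionally consistent.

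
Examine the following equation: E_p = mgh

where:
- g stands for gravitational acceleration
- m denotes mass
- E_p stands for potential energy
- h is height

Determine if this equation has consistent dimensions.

Yes

g (gravitational acceleration) has dimensions [L T^-2].
m (mass) has dimensions [M].
E_p (potential energy) has dimensions [L^2 M T^-2].
h (height) has dimensions [L].

Left side: [L^2 M T^-2]
Right side: [L^2 M T^-2]

Both sides have the same dimensions, so the equation is dimensionally consistent.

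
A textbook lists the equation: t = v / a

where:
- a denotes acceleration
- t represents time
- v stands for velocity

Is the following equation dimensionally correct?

Yes

a (acceleration) has dimensions [L T^-2].
t (time) has dimensions [T].
v (velocity) has dimensions [L T^-1].

Left side: [T]
Right side: [T]

Both sides have the same dimensions, so the equation is dimensionally consistent.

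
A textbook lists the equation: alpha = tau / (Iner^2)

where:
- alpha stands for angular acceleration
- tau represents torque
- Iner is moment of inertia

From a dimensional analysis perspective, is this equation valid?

No

alpha (angular acceleration) has dimensions [T^-2].
tau (torque) has dimensions [L^2 M T^-2].
Iner (moment of inertia) has dimensions [L^2 M].

Left side: [T^-2]
Right side: [L^-2 M^-1 T^-2]

The two sides have different dimensions, so the equation is NOT dimensionally consistent.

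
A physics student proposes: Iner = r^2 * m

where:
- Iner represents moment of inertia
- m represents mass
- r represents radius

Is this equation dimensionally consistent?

Yes

Iner (moment of inertia) has dimensions [L^2 M].
m (mass) has dimensions [M].
r (radius) has dimensions [L].

Left side: [L^2 M]
Right side: [L^2 M]

Both sides have the same dimensions, so the equation is dimensionally consistent.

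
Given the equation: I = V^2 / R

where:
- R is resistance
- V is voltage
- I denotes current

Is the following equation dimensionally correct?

No

R (resistance) has dimensions [I^-2 L^2 M T^-3].
V (voltage) has dimensions [I^-1 L^2 M T^-3].
I (current) has dimensions [I].

Left side: [I]
Right side: [L^2 M T^-3]

The two sides have different dimensions, so the equation is NOT dimensionally consistent.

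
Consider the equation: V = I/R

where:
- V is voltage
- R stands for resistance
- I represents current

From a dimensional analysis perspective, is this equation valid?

No

V (voltage) has dimensions [I^-1 L^2 M T^-3].
R (resistance) has dimensions [I^-2 L^2 M T^-3].
I (current) has dimensions [I].

Left side: [I^-1 L^2 M T^-3]
Right side: [I^3 L^-2 M^-1 T^3]

The two sides have different dimensions, so the equation is NOT dimensionally consistent.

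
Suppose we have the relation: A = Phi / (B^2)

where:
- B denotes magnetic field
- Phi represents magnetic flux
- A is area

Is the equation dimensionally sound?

No

B (magnetic field) has dimensions [I^-1 M T^-2].
Phi (magnetic flux) has dimensions [I^-1 L^2 M T^-2].
A (area) has dimensions [L^2].

Left side: [L^2]
Right side: [I L^2 M^-1 T^2]

The two sides have different dimensions, so the equation is NOT dimensionally consistent.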